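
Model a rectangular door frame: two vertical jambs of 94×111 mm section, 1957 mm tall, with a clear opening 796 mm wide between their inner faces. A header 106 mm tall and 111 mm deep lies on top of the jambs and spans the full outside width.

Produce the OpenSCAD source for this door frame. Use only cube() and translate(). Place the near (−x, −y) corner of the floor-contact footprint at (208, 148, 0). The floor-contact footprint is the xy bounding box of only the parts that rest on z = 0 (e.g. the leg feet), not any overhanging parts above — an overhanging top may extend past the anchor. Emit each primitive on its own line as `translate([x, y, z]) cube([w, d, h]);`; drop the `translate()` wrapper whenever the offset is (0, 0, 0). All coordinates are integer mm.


translate([208, 148, 0]) cube([94, 111, 1957]);
translate([1098, 148, 0]) cube([94, 111, 1957]);
translate([208, 148, 1957]) cube([984, 111, 106]);


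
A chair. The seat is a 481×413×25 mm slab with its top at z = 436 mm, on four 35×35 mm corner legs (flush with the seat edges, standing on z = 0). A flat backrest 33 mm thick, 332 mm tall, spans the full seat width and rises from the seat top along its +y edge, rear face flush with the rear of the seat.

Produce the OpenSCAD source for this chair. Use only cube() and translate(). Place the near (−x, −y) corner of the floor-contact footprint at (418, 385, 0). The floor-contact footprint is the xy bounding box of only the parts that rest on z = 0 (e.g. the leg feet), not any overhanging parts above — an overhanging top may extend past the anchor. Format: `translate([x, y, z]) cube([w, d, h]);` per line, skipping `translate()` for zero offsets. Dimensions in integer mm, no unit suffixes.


translate([418, 385, 411]) cube([481, 413, 25]);
translate([418, 385, 0]) cube([35, 35, 411]);
translate([864, 385, 0]) cube([35, 35, 411]);
translate([418, 763, 0]) cube([35, 35, 411]);
translate([864, 763, 0]) cube([35, 35, 411]);
translate([418, 765, 436]) cube([481, 33, 332]);


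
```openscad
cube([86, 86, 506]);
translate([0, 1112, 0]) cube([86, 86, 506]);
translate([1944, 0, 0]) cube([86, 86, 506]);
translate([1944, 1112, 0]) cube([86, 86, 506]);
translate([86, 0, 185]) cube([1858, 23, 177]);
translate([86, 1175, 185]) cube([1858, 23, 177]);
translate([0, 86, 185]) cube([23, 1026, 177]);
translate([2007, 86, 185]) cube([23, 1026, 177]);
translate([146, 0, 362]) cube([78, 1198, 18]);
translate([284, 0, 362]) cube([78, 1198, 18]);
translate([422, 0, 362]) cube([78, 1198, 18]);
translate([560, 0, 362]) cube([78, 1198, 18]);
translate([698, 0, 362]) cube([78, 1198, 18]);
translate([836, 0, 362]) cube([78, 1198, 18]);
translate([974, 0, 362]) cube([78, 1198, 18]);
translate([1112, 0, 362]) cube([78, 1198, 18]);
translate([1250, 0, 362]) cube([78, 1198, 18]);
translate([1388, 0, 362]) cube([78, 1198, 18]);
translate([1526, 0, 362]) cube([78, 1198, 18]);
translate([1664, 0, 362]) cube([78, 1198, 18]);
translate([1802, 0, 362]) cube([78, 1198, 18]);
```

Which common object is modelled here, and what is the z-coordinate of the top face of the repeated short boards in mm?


A bed frame. The slat-top height is 380 mm.

Four posts, four rails, and a row of slats — a bed frame. Slats sit on the rails at z = 185 + 177 = 362; with slat thickness 18, the top is 380 mm.


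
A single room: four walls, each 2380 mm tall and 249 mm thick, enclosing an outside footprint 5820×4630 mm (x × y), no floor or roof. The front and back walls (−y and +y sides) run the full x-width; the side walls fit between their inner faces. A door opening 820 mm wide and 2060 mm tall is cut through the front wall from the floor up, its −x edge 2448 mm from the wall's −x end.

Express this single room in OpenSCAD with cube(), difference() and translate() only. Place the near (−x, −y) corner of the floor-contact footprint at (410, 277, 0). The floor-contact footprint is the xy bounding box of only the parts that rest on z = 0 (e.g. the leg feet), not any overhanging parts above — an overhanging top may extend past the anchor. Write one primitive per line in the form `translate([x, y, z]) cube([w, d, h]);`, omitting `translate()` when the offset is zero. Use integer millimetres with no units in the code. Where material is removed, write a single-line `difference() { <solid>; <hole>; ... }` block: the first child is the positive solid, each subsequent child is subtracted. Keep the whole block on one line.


difference() { translate([410, 277, 0]) cube([5820, 249, 2380]); translate([2858, 277, 0]) cube([820, 249, 2060]); }
translate([410, 4658, 0]) cube([5820, 249, 2380]);
translate([410, 526, 0]) cube([249, 4132, 2380]);
translate([5981, 526, 0]) cube([249, 4132, 2380]);


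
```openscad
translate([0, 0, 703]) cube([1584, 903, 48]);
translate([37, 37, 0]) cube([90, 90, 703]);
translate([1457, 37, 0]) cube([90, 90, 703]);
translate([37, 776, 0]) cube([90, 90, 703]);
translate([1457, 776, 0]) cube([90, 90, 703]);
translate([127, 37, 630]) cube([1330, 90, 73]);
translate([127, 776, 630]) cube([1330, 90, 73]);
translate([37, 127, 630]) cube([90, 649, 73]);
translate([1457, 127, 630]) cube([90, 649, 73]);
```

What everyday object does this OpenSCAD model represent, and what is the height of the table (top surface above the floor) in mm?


A table. The table height is 751 mm.

A 1584×903×48 slab sits at z = 703 on four 90 mm square posts — a table. The top surface is at 703 + 48 = 751 mm.


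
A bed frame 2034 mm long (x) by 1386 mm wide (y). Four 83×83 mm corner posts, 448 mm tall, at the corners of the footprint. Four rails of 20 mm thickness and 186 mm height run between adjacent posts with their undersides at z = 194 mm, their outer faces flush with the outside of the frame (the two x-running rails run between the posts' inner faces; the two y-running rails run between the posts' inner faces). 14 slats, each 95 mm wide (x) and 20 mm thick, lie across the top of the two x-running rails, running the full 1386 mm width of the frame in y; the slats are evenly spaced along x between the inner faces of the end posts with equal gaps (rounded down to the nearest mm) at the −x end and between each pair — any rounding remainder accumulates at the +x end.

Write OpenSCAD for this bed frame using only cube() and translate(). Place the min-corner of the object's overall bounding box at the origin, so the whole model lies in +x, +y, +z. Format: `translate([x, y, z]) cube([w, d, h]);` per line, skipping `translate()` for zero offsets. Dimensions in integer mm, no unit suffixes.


cube([83, 83, 448]);
translate([0, 1303, 0]) cube([83, 83, 448]);
translate([1951, 0, 0]) cube([83, 83, 448]);
translate([1951, 1303, 0]) cube([83, 83, 448]);
translate([83, 0, 194]) cube([1868, 20, 186]);
translate([83, 1366, 194]) cube([1868, 20, 186]);
translate([0, 83, 194]) cube([20, 1220, 186]);
translate([2014, 83, 194]) cube([20, 1220, 186]);
translate([118, 0, 380]) cube([95, 1386, 20]);
translate([248, 0, 380]) cube([95, 1386, 20]);
translate([378, 0, 380]) cube([95, 1386, 20]);
translate([508, 0, 380]) cube([95, 1386, 20]);
translate([638, 0, 380]) cube([95, 1386, 20]);
translate([768, 0, 380]) cube([95, 1386, 20]);
translate([898, 0, 380]) cube([95, 1386, 20]);
translate([1028, 0, 380]) cube([95, 1386, 20]);
translate([1158, 0, 380]) cube([95, 1386, 20]);
translate([1288, 0, 380]) cube([95, 1386, 20]);
translate([1418, 0, 380]) cube([95, 1386, 20]);
translate([1548, 0, 380]) cube([95, 1386, 20]);
translate([1678, 0, 380]) cube([95, 1386, 20]);
translate([1808, 0, 380]) cube([95, 1386, 20]);


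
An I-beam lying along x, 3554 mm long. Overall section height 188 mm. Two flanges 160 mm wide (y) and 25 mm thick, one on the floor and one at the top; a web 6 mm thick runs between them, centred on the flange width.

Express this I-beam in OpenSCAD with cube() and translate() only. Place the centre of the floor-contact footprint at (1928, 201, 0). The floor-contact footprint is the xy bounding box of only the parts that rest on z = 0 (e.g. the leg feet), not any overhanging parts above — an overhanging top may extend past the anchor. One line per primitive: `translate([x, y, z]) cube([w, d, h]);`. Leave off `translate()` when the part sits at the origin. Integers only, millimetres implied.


translate([151, 121, 0]) cube([3554, 160, 25]);
translate([151, 198, 25]) cube([3554, 6, 138]);
translate([151, 121, 163]) cube([3554, 160, 25]);


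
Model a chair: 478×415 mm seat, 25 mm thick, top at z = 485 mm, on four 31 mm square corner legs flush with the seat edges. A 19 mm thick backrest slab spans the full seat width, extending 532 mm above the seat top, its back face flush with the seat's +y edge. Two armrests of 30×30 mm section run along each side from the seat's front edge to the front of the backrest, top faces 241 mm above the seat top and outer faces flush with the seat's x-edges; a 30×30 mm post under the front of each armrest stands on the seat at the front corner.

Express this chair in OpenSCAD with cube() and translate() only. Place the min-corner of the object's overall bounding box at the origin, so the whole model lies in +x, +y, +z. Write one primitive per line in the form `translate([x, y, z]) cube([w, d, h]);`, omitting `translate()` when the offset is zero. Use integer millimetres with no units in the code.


translate([0, 0, 460]) cube([478, 415, 25]);
cube([31, 31, 460]);
translate([447, 0, 0]) cube([31, 31, 460]);
translate([0, 384, 0]) cube([31, 31, 460]);
translate([447, 384, 0]) cube([31, 31, 460]);
translate([0, 396, 485]) cube([478, 19, 532]);
translate([0, 0, 696]) cube([30, 396, 30]);
translate([448, 0, 696]) cube([30, 396, 30]);
translate([0, 0, 485]) cube([30, 30, 211]);
translate([448, 0, 485]) cube([30, 30, 211]);


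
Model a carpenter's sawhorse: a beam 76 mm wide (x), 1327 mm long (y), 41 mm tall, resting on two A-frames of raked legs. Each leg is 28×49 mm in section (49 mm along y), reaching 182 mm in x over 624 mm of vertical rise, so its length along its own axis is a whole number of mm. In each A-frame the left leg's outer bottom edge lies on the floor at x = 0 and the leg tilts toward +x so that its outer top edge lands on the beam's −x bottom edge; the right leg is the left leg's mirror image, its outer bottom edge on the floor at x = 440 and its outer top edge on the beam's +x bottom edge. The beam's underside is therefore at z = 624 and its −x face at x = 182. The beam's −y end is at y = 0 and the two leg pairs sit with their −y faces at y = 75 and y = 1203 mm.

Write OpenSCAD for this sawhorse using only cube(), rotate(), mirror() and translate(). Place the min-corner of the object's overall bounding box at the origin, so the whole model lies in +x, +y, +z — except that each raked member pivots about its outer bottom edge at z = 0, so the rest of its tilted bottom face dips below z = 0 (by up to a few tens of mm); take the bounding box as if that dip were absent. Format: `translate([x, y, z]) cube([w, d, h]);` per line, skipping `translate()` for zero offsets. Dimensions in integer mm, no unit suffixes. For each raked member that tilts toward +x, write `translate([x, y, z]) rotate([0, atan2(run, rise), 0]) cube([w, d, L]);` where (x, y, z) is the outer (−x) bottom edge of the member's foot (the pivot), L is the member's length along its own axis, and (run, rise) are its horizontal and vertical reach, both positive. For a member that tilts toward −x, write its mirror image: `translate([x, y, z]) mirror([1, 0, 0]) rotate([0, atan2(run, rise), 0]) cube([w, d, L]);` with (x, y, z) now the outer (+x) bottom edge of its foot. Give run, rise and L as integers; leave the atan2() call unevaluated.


translate([182, 0, 624]) cube([76, 1327, 41]);
translate([0, 75, 0]) rotate([0, atan2(182, 624), 0]) cube([28, 49, 650]);
translate([440, 75, 0]) mirror([1, 0, 0]) rotate([0, atan2(182, 624), 0]) cube([28, 49, 650]);
translate([0, 1203, 0]) rotate([0, atan2(182, 624), 0]) cube([28, 49, 650]);
translate([440, 1203, 0]) mirror([1, 0, 0]) rotate([0, atan2(182, 624), 0]) cube([28, 49, 650]);


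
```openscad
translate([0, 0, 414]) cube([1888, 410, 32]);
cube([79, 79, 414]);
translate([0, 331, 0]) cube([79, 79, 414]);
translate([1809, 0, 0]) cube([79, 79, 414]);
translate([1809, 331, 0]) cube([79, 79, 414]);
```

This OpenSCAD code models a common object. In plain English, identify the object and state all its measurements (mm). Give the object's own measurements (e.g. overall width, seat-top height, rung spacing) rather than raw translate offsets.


A bench: a 1888×410 mm seat slab, 32 mm thick, top at z = 446 mm, on four 79×79 mm square legs flush with the seat corners and standing on z = 0.


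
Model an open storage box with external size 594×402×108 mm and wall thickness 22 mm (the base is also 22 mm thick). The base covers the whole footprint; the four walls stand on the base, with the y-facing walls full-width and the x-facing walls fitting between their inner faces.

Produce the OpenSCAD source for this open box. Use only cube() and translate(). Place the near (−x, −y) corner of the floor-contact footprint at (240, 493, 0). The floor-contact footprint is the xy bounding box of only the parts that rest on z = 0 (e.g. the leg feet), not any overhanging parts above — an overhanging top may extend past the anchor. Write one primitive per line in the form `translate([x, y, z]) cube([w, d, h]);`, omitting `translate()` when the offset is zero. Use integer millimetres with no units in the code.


translate([240, 493, 0]) cube([594, 402, 22]);
translate([240, 493, 22]) cube([594, 22, 86]);
translate([240, 873, 22]) cube([594, 22, 86]);
translate([240, 515, 22]) cube([22, 358, 86]);
translate([812, 515, 22]) cube([22, 358, 86]);


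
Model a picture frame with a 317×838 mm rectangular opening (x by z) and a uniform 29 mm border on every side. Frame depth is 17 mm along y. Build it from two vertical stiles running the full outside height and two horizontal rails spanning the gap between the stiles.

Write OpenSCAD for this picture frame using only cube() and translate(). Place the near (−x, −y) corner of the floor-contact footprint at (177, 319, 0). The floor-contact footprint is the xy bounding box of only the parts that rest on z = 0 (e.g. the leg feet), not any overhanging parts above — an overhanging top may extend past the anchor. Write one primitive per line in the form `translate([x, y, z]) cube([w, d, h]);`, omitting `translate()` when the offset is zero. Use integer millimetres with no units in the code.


translate([177, 319, 0]) cube([29, 17, 896]);
translate([523, 319, 0]) cube([29, 17, 896]);
translate([206, 319, 0]) cube([317, 17, 29]);
translate([206, 319, 867]) cube([317, 17, 29]);


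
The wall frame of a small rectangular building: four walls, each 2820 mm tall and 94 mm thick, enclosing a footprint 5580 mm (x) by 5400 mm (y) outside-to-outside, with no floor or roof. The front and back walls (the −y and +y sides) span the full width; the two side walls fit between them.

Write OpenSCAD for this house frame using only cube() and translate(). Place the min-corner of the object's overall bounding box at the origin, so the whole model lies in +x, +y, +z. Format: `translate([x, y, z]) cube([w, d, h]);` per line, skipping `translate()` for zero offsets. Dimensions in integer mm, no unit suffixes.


cube([5580, 94, 2820]);
translate([0, 5306, 0]) cube([5580, 94, 2820]);
translate([0, 94, 0]) cube([94, 5212, 2820]);
translate([5486, 94, 0]) cube([94, 5212, 2820]);


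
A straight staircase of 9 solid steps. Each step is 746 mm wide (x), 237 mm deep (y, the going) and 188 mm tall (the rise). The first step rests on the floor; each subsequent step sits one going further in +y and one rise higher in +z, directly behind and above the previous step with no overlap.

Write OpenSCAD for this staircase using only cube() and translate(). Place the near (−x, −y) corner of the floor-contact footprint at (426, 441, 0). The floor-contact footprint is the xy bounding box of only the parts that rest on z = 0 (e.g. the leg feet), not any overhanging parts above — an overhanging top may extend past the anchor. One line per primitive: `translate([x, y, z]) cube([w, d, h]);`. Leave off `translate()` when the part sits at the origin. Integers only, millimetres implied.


translate([426, 441, 0]) cube([746, 237, 188]);
translate([426, 678, 188]) cube([746, 237, 188]);
translate([426, 915, 376]) cube([746, 237, 188]);
translate([426, 1152, 564]) cube([746, 237, 188]);
translate([426, 1389, 752]) cube([746, 237, 188]);
translate([426, 1626, 940]) cube([746, 237, 188]);
translate([426, 1863, 1128]) cube([746, 237, 188]);
translate([426, 2100, 1316]) cube([746, 237, 188]);
translate([426, 2337, 1504]) cube([746, 237, 188]);


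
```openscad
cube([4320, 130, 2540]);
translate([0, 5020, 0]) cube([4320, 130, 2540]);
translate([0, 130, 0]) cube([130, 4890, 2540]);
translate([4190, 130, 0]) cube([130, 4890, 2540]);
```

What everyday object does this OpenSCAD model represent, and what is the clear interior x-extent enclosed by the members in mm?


A house (or room) frame. The interior width is 4060 mm.

Four 2540 mm walls enclosing a rectangle with no floor or roof — a room or house frame. Outside width is 4320 mm and wall thickness is 130 mm, so the interior width is 4320 − 2 × 130 = 4060 mm.


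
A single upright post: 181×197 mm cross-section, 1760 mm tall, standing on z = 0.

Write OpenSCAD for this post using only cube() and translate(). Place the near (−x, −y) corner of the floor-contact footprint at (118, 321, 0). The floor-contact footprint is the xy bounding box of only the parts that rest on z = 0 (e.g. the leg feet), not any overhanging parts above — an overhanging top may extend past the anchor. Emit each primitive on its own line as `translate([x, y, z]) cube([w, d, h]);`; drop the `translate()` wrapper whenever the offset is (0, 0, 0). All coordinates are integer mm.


translate([118, 321, 0]) cube([181, 197, 1760]);


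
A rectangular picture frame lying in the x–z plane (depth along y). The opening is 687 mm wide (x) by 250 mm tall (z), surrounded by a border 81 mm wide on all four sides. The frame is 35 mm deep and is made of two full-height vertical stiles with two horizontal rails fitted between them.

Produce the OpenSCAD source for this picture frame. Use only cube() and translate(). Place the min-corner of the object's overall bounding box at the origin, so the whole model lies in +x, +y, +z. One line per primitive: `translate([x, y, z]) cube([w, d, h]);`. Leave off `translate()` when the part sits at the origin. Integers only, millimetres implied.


cube([81, 35, 412]);
translate([768, 0, 0]) cube([81, 35, 412]);
translate([81, 0, 0]) cube([687, 35, 81]);
translate([81, 0, 331]) cube([687, 35, 81]);


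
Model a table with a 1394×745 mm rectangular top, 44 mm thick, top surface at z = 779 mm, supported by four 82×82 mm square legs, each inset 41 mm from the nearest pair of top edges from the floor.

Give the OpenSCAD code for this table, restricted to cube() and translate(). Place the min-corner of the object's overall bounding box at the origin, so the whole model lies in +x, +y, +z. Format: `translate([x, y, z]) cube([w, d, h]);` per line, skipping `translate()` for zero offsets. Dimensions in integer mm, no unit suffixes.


translate([0, 0, 735]) cube([1394, 745, 44]);
translate([41, 41, 0]) cube([82, 82, 735]);
translate([1271, 41, 0]) cube([82, 82, 735]);
translate([41, 622, 0]) cube([82, 82, 735]);
translate([1271, 622, 0]) cube([82, 82, 735]);


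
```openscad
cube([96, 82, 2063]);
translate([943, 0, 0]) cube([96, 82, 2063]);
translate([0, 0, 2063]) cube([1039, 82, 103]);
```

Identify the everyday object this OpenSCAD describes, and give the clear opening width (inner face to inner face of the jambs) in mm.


A door frame. The clear opening width is 847 mm.

Two 2063 mm tall posts with a header on top — a door frame. The left jamb is 96 mm wide at x = 0; the right jamb starts at x = 943. The clear opening is 943 − 96 = 847 mm.


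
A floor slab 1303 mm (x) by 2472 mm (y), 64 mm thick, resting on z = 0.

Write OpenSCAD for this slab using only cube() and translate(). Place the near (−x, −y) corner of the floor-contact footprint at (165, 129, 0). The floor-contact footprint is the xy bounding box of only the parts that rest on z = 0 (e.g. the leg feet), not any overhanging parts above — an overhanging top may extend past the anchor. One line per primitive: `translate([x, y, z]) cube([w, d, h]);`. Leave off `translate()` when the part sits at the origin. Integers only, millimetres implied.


translate([165, 129, 0]) cube([1303, 2472, 64]);


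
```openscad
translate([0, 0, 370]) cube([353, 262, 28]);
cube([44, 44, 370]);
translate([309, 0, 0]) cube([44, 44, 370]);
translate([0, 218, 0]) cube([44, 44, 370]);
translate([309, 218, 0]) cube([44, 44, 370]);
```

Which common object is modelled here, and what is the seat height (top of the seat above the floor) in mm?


A stool. The seat height is 398 mm.

A 353×262×28 slab at z = 370 on four corner posts — a stool. The seat top is 370 + 28 = 398 mm.


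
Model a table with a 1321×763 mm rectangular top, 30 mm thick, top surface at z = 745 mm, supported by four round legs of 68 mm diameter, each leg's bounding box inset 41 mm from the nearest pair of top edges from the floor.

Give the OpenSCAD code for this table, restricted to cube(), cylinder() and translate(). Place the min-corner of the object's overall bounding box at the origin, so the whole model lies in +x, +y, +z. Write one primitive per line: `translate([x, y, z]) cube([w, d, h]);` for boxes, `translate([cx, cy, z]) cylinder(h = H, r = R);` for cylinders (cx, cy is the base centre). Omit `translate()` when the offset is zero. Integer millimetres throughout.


translate([0, 0, 715]) cube([1321, 763, 30]);
translate([75, 75, 0]) cylinder(h = 715, r = 34);
translate([1246, 75, 0]) cylinder(h = 715, r = 34);
translate([75, 688, 0]) cylinder(h = 715, r = 34);
translate([1246, 688, 0]) cylinder(h = 715, r = 34);


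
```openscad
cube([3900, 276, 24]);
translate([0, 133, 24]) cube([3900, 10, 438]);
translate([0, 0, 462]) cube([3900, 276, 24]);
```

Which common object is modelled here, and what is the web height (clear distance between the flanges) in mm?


An I-beam. The web height is 438 mm.

Two wide flanges with a thin centred web — an I-beam. Overall 486 mm minus two 24 mm flanges gives a web of 486 − 2·24 = 438 mm.


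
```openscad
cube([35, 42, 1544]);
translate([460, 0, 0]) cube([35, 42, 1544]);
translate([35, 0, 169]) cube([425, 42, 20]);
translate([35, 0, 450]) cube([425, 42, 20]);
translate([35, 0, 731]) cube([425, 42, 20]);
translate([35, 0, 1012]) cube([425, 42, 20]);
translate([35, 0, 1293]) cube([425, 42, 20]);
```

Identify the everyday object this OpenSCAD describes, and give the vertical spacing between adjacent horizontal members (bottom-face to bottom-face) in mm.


A ladder. The rung spacing is 281 mm.

Two tall 35×42 posts with 5 short bars between them — a ladder. Adjacent rungs sit at z = 169 and z = 450, so the spacing is 450 − 169 = 281 mm.


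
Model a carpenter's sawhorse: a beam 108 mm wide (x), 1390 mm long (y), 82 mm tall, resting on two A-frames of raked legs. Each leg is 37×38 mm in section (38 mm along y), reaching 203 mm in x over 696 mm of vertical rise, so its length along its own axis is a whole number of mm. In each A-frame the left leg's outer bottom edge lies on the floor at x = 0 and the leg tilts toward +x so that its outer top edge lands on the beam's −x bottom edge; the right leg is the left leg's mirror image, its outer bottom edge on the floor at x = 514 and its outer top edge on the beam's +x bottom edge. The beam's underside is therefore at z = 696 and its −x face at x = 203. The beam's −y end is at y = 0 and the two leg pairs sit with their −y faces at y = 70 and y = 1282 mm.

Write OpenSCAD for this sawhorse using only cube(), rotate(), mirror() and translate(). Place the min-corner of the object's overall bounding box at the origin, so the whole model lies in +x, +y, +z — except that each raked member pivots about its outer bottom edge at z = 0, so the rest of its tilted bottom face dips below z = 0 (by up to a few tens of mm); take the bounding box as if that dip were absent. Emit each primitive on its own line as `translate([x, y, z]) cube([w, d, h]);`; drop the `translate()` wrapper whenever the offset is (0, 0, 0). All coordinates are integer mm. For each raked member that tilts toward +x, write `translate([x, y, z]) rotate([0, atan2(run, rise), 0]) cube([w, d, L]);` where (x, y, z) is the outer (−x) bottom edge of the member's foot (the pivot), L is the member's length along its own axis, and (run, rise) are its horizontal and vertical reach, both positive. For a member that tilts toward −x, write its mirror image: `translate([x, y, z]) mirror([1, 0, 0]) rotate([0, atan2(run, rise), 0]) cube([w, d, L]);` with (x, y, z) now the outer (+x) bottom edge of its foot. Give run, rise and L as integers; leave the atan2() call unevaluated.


// leg length = √(203² + 696²) = 725
// right-leg outer foot x = 2·203 + 108 = 514
// beam min-corner = (203, 0, 696)
translate([203, 0, 696]) cube([108, 1390, 82]);
translate([0, 70, 0]) rotate([0, atan2(203, 696), 0]) cube([37, 38, 725]);
translate([514, 70, 0]) mirror([1, 0, 0]) rotate([0, atan2(203, 696), 0]) cube([37, 38, 725]);
translate([0, 1282, 0]) rotate([0, atan2(203, 696), 0]) cube([37, 38, 725]);
translate([514, 1282, 0]) mirror([1, 0, 0]) rotate([0, atan2(203, 696), 0]) cube([37, 38, 725]);


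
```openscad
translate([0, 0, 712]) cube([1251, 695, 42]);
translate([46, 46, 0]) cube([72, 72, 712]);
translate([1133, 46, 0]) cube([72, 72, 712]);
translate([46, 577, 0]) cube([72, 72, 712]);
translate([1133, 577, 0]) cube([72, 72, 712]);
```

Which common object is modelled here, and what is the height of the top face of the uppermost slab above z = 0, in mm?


A table. The table height is 754 mm.

A 1251×695×42 slab sits at z = 712 on four 72 mm square posts — a table. The top surface is at 712 + 42 = 754 mm.


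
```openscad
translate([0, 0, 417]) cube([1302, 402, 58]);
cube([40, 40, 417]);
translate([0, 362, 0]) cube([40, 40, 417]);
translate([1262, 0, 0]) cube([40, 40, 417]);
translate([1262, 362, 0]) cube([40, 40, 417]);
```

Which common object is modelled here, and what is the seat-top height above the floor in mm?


A bench. The seat-top height is 475 mm.

A long slab on four corner posts — a bench. The slab sits at z = 417 with thickness 58, so the top is 417 + 58 = 475 mm.


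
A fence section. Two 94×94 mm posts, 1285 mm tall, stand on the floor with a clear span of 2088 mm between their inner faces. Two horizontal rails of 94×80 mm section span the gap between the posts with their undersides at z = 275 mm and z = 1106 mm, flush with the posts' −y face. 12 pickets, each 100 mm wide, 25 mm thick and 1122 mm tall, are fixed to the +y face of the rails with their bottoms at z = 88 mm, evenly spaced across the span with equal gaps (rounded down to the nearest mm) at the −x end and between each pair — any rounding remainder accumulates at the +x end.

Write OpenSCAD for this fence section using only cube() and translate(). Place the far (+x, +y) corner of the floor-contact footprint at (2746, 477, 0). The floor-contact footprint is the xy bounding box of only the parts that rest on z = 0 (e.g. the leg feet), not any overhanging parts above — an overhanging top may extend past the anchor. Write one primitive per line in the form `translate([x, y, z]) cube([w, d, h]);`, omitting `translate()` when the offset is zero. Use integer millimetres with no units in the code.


translate([470, 383, 0]) cube([94, 94, 1285]);
translate([2652, 383, 0]) cube([94, 94, 1285]);
translate([564, 383, 275]) cube([2088, 94, 80]);
translate([564, 383, 1106]) cube([2088, 94, 80]);
translate([632, 477, 88]) cube([100, 25, 1122]);
translate([800, 477, 88]) cube([100, 25, 1122]);
translate([968, 477, 88]) cube([100, 25, 1122]);
translate([1136, 477, 88]) cube([100, 25, 1122]);
translate([1304, 477, 88]) cube([100, 25, 1122]);
translate([1472, 477, 88]) cube([100, 25, 1122]);
translate([1640, 477, 88]) cube([100, 25, 1122]);
translate([1808, 477, 88]) cube([100, 25, 1122]);
translate([1976, 477, 88]) cube([100, 25, 1122]);
translate([2144, 477, 88]) cube([100, 25, 1122]);
translate([2312, 477, 88]) cube([100, 25, 1122]);
translate([2480, 477, 88]) cube([100, 25, 1122]);


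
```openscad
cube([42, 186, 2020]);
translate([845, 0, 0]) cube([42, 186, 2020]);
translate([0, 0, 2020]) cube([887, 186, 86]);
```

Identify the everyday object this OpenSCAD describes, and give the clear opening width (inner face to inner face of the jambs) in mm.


A door frame. The clear opening width is 803 mm.

Two 2020 mm tall posts with a header on top — a door frame. The left jamb is 42 mm wide at x = 0; the right jamb starts at x = 845. The clear opening is 845 − 42 = 803 mm.


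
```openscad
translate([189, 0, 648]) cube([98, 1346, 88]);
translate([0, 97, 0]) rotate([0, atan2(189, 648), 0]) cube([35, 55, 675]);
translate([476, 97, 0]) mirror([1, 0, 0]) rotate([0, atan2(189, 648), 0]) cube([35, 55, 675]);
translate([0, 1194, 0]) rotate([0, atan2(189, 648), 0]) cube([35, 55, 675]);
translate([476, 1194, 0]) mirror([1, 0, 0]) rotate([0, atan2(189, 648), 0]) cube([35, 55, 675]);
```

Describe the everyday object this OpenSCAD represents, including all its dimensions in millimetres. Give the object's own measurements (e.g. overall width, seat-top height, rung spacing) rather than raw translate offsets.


A sawhorse. A 98×1346×88 mm beam (x, y, z) sits on two A-frame leg pairs. Each pair is two raked legs of 35×55 mm section (55 mm along y) splaying symmetrically in x. Each leg rises 648 mm vertically over 189 mm of horizontal reach and is 675 mm long along its own axis. Every leg's outer bottom edge rests on the floor and its outer top edge meets a bottom edge of the beam — the left legs (tilting toward +x) meet the beam's −x bottom edge, the right legs (their mirror images, tilting toward −x) meet its +x bottom edge — so the leg tops tuck under the beam, the beam's underside is 648 mm above the floor, and the feet are 476 mm apart outside-to-outside with the beam centred between them. The two leg pairs are set in 97 mm from either end of the beam.


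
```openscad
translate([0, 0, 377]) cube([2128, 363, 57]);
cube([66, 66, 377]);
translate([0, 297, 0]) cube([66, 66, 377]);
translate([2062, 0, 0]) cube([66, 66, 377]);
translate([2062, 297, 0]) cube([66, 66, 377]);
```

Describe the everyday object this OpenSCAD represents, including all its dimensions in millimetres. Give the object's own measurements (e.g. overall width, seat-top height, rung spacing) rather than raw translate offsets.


A bench: a 2128×363 mm seat slab, 57 mm thick, top at z = 434 mm, on four 66×66 mm square legs flush with the seat corners and standing on z = 0.


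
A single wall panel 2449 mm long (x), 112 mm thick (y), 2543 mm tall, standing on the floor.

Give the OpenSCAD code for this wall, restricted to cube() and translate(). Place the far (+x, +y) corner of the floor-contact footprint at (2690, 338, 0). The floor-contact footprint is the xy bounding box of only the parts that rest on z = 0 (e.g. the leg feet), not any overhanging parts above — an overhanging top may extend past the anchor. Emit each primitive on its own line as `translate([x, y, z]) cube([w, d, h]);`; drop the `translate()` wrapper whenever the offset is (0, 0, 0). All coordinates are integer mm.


translate([241, 226, 0]) cube([2449, 112, 2543]);


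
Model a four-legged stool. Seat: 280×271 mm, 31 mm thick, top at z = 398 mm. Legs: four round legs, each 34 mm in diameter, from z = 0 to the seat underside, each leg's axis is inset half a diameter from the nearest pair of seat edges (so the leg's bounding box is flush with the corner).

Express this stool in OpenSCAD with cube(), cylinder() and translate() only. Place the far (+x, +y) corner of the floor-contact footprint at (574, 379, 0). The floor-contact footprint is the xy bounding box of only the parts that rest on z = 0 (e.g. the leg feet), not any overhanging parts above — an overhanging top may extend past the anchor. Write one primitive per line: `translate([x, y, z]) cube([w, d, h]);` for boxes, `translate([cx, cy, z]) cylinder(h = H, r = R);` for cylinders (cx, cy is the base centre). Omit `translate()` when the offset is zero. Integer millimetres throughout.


// leg_h = 398 - 31 = 367
translate([294, 108, 367]) cube([280, 271, 31]);
translate([311, 125, 0]) cylinder(h = 367, r = 17);
translate([557, 125, 0]) cylinder(h = 367, r = 17);
translate([311, 362, 0]) cylinder(h = 367, r = 17);
translate([557, 362, 0]) cylinder(h = 367, r = 17);


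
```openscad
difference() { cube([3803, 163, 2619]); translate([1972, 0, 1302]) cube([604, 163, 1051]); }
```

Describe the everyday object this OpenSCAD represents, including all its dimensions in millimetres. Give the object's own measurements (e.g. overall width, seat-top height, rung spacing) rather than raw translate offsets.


A wall 3803 mm long (x), 163 mm thick (y), 2619 mm tall, with a rectangular window opening cut through it. The opening is 604 mm wide and 1051 mm tall; its sill is at z = 1302 mm and its near (−x) edge is 1972 mm from the wall's −x end. The opening passes through the full wall thickness.


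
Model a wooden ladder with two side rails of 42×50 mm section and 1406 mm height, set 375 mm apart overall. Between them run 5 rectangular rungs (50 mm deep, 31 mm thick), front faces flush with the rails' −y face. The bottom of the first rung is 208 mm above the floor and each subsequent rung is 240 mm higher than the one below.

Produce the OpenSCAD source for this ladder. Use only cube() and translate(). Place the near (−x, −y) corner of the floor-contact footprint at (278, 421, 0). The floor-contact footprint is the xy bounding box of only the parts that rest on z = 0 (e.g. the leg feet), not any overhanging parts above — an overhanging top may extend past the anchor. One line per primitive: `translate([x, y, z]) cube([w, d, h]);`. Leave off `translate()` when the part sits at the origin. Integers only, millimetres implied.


translate([278, 421, 0]) cube([42, 50, 1406]);
translate([611, 421, 0]) cube([42, 50, 1406]);
translate([320, 421, 208]) cube([291, 50, 31]);
translate([320, 421, 448]) cube([291, 50, 31]);
translate([320, 421, 688]) cube([291, 50, 31]);
translate([320, 421, 928]) cube([291, 50, 31]);
translate([320, 421, 1168]) cube([291, 50, 31]);


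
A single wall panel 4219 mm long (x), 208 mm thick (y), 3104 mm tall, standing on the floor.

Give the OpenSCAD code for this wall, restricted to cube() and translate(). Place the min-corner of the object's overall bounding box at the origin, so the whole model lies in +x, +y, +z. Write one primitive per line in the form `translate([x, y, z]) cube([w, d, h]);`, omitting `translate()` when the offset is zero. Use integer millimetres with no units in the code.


cube([4219, 208, 3104]);


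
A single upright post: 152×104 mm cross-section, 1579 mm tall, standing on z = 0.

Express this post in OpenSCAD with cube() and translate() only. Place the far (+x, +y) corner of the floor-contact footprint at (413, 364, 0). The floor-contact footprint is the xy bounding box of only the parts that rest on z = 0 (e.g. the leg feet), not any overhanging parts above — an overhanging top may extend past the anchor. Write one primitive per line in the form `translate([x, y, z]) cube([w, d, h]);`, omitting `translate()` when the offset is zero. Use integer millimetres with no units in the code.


translate([261, 260, 0]) cube([152, 104, 1579]);


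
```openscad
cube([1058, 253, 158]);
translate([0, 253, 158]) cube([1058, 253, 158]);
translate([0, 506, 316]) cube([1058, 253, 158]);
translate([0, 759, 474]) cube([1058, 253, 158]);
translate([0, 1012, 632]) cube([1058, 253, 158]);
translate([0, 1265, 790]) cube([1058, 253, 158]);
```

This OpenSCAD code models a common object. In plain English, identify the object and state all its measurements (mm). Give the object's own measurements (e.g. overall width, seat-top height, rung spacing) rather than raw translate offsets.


A straight staircase of 6 solid steps. Each step is 1058 mm wide (x), 253 mm deep (y, the going) and 158 mm tall (the rise). The first step rests on the floor; each subsequent step sits one going further in +y and one rise higher in +z, directly behind and above the previous step with no overlap.


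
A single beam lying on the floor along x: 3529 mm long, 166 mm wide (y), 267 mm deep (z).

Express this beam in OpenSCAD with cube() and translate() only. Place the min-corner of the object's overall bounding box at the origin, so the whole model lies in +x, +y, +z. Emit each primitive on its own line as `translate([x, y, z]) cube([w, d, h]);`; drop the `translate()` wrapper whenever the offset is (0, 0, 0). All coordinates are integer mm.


cube([3529, 166, 267]);


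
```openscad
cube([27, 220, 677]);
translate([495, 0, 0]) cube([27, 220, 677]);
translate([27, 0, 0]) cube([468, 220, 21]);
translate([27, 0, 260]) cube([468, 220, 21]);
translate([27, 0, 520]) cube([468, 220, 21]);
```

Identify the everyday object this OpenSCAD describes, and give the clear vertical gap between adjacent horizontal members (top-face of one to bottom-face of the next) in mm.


A bookshelf. The clear shelf gap is 239 mm.

Two tall side panels with 3 horizontal boards between them — a bookshelf. The first two shelf undersides are at z = 0 and z = 260; with shelf thickness 21, the clear gap is 260 − 0 − 21 = 239 mm.


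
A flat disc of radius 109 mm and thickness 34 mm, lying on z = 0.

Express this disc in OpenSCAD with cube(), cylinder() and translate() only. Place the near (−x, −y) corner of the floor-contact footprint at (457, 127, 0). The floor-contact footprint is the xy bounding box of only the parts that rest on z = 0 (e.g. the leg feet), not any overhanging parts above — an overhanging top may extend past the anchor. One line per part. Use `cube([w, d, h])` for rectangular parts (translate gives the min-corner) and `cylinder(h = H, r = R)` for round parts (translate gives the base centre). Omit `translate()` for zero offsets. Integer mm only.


translate([566, 236, 0]) cylinder(h = 34, r = 109);


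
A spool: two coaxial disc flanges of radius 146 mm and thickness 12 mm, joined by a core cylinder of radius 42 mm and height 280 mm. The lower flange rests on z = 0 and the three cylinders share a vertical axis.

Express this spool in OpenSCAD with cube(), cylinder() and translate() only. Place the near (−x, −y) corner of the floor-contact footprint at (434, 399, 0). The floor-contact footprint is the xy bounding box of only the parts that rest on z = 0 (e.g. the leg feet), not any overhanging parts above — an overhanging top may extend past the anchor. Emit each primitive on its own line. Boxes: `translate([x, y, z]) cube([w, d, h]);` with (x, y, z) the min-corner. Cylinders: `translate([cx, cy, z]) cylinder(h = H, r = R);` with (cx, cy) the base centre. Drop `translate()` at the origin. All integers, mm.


translate([580, 545, 0]) cylinder(h = 12, r = 146);
translate([580, 545, 12]) cylinder(h = 280, r = 42);
translate([580, 545, 292]) cylinder(h = 12, r = 146);


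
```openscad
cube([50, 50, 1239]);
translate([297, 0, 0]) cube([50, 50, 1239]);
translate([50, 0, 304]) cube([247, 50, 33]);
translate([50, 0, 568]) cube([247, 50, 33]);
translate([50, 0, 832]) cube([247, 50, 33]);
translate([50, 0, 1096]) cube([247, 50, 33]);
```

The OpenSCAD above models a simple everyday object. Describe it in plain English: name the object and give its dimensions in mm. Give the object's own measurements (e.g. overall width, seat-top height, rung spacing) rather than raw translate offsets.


A straight ladder. Two 50×50 mm vertical rails, 1239 mm tall, stand 347 mm apart (outside-to-outside) with their front faces coplanar on the −y side. 4 rungs, each 50 mm deep and 33 mm tall, span between the inner faces of the rails, front faces flush with the rails. The lowest rung's underside is at z = 304 mm and rungs are spaced 264 mm apart (underside to underside).
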